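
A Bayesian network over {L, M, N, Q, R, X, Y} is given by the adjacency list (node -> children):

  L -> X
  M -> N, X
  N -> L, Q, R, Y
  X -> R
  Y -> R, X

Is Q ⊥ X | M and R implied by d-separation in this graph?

6 paths connect Q and X; each must be blocked for d-separation to hold:
Path 1: Q ← N → R ← Y → X
  N is a fork and N is not conditioned on; R is a collider and R is conditioned on, which opens it; Y is a fork and Y is not conditioned on — no node blocks this path, so it is active.
Path 2: Q ← N → R ← X
  N is a fork and N is not conditioned on; R is a collider and R is conditioned on, which opens it — no node blocks this path, so it is active.
Path 3: Q ← N ← M → X
  M is a fork here and M is conditioned on, so the path is blocked at M.
Path 4: Q ← N → Y → R ← X
  N is a fork and N is not conditioned on; Y is a chain and Y is not conditioned on; R is a collider and R is conditioned on, which opens it — no node blocks this path, so it is active.
Path 5: Q ← N → Y → X
  N is a fork and N is not conditioned on; Y is a chain and Y is not conditioned on — no node blocks this path, so it is active.
Path 6: Q ← N → L → X
  N is a fork and N is not conditioned on; L is a chain and L is not conditioned on — no node blocks this path, so it is active.
At least one path is unblocked, so d-separation fails.

No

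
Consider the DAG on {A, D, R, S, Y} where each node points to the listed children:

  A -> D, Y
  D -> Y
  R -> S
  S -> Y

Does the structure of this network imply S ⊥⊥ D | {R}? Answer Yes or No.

Yes

There are 2 undirected paths between S and D; checking each against the conditioning set {R}:
Path 1: S → Y ← D
  Y is a collider here and neither Y nor any of its descendants is conditioned on, so the collider stays closed — the path is blocked at Y.
Path 2: S → Y ← A → D
  Y is a collider here and neither Y nor any of its descendants is conditioned on, so the collider stays closed — the path is blocked at Y.
All paths are blocked; S ⊥ D | {R} holds.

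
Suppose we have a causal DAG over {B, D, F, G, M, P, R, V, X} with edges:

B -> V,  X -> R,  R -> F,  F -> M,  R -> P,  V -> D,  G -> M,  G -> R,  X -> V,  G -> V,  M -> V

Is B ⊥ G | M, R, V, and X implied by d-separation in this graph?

No

We examine all 5 paths between B and G:
  1. B → V ← G — V:collider[open] ⇒ active
  2. B → V ← M ← F ← R ← G — V:collider[open]; M:chain[blocks]; F:chain[open]; R:chain[blocks] ⇒ blocked
  3. B → V ← M ← G — V:collider[open]; M:chain[blocks] ⇒ blocked
  4. B → V ← X → R → F → M ← G — V:collider[open]; X:fork[blocks]; R:chain[blocks]; F:chain[open]; M:collider[open] ⇒ blocked
  5. B → V ← X → R ← G — V:collider[open]; X:fork[blocks]; R:collider[open] ⇒ blocked
At least one path is unblocked, so d-separation fails.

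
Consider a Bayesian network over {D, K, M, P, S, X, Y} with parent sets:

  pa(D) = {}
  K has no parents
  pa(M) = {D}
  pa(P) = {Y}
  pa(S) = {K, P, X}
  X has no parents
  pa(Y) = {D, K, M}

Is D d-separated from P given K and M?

No

We examine all 4 paths between D and P:
  1. D → M → Y → P — M:chain[blocks]; Y:chain[open] ⇒ blocked
  2. D → M → Y ← K → S ← P — M:chain[blocks]; Y:collider[blocks]; K:fork[blocks]; S:collider[blocks] ⇒ blocked
  3. D → Y → P — Y:chain[open] ⇒ active
  4. D → Y ← K → S ← P — Y:collider[blocks]; K:fork[blocks]; S:collider[blocks] ⇒ blocked
Because an active path exists, D and P are not d-separated.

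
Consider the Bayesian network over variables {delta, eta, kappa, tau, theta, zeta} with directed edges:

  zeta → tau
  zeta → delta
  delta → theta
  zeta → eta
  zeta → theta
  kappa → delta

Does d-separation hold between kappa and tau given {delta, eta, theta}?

We examine all 2 paths between kappa and tau:
Path 1: kappa → delta → theta ← zeta → tau
  delta is a chain here and delta is conditioned on, so the path is blocked at delta.
Path 2: kappa → delta ← zeta → tau
  delta is a collider and delta is conditioned on, which opens it; zeta is a fork and zeta is not conditioned on — no node blocks this path, so it is active.
Since the path kappa → delta ← zeta → tau is active, kappa and tau are not d-separated given {delta, eta, theta}.

No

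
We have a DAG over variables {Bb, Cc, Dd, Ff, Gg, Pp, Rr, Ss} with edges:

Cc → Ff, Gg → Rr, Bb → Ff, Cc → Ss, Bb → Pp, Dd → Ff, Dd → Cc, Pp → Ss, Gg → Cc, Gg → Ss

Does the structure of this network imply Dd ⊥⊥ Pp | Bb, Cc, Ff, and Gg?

We examine all 6 paths between Dd and Pp:
Path 1: Dd → Cc → Ff ← Bb → Pp
  Cc is a chain here and Cc is conditioned on, so the path is blocked at Cc.
Path 2: Dd → Cc ← Gg → Ss ← Pp
  Gg is a fork here and Gg is conditioned on, so the path is blocked at Gg.
Path 3: Dd → Cc → Ss ← Pp
  Cc is a chain here and Cc is conditioned on, so the path is blocked at Cc.
Path 4: Dd → Ff ← Bb → Pp
  Bb is a fork here and Bb is conditioned on, so the path is blocked at Bb.
Path 5: Dd → Ff ← Cc ← Gg → Ss ← Pp
  Cc is a chain here and Cc is conditioned on, so the path is blocked at Cc.
Path 6: Dd → Ff ← Cc → Ss ← Pp
  Cc is a fork here and Cc is conditioned on, so the path is blocked at Cc.
Since every path is blocked, d-separation holds.

Yes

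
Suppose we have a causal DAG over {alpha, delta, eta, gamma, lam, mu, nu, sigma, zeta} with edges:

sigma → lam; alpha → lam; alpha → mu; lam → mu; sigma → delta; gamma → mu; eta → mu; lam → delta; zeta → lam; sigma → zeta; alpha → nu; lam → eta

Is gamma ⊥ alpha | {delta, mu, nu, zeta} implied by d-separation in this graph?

Enumerating the 3 paths from gamma to alpha and testing each for blocking by {delta, mu, nu, zeta}:
  1. gamma → mu ← lam ← alpha — mu:collider[open]; lam:chain[open] ⇒ active
  2. gamma → mu ← alpha — mu:collider[open] ⇒ active
  3. gamma → mu ← eta ← lam ← alpha — mu:collider[open]; eta:chain[open]; lam:chain[open] ⇒ active
At least one path is unblocked, so d-separation fails.

No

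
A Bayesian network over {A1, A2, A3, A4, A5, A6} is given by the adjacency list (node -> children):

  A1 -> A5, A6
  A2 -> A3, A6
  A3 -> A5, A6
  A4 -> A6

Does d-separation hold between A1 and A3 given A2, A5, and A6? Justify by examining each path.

No

We examine all 3 paths between A1 and A3:
  1. A1 → A6 ← A3 — A6:collider[open] ⇒ active
  2. A1 → A6 ← A2 → A3 — A6:collider[open]; A2:fork[blocks] ⇒ blocked
  3. A1 → A5 ← A3 — A5:collider[open] ⇒ active
Since the path A1 → A6 ← A3 is active, A1 and A3 are not d-separated given {A2, A5, A6}.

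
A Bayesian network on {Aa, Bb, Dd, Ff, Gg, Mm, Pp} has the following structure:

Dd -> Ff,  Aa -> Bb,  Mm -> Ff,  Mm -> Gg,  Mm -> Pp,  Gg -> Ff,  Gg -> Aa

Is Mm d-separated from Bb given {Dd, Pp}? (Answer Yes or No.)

No

2 paths connect Mm and Bb; each must be blocked for d-separation to hold:
  1. Mm → Ff ← Gg → Aa → Bb — Ff:collider[blocks]; Gg:fork[open]; Aa:chain[open] ⇒ blocked
  2. Mm → Gg → Aa → Bb — Gg:chain[open]; Aa:chain[open] ⇒ active
At least one path is unblocked, so d-separation fails.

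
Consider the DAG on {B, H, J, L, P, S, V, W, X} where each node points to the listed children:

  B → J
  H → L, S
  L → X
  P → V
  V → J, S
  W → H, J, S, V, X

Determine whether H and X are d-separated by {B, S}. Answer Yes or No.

5 paths connect H and X; each must be blocked for d-separation to hold:
Path 1: H ← W → X
  W is a fork and W is not conditioned on — no node blocks this path, so it is active.
Path 2: H → L → X
  L is a chain and L is not conditioned on — no node blocks this path, so it is active.
Path 3: H → S ← W → X
  S is a collider and S is conditioned on, which opens it; W is a fork and W is not conditioned on — no node blocks this path, so it is active.
Path 4: H → S ← V → J ← W → X
  J is a collider here and neither J nor any of its descendants is conditioned on, so the collider stays closed — the path is blocked at J.
Path 5: H → S ← V ← W → X
  S is a collider and S is conditioned on, which opens it; V is a chain and V is not conditioned on; W is a fork and W is not conditioned on — no node blocks this path, so it is active.
Since the path H ← W → X is active, H and X are not d-separated given {B, S}.

No — H and X are not d-separated given {B, S}.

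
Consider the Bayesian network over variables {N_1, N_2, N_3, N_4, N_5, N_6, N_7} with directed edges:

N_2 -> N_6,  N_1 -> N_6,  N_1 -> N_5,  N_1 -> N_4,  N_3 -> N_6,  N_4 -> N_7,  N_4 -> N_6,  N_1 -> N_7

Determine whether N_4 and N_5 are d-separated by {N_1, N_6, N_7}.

Yes

We examine all 3 paths between N_4 and N_5:
Path 1: N_4 ← N_1 → N_5
  N_1 is a fork here and N_1 is conditioned on, so the path is blocked at N_1.
Path 2: N_4 → N_7 ← N_1 → N_5
  N_1 is a fork here and N_1 is conditioned on, so the path is blocked at N_1.
Path 3: N_4 → N_6 ← N_1 → N_5
  N_1 is a fork here and N_1 is conditioned on, so the path is blocked at N_1.
Since every path is blocked, d-separation holds.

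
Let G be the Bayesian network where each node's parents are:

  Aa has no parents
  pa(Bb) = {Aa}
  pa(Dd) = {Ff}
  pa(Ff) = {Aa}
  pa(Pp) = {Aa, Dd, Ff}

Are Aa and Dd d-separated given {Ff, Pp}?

No — Aa and Dd are not d-separated given {Ff, Pp}.

There are 4 undirected paths between Aa and Dd; checking each against the conditioning set {Ff, Pp}:
  1. Aa → Ff → Dd — Ff:chain[blocks] ⇒ blocked
  2. Aa → Ff → Pp ← Dd — Ff:chain[blocks]; Pp:collider[open] ⇒ blocked
  3. Aa → Pp ← Ff → Dd — Pp:collider[open]; Ff:fork[blocks] ⇒ blocked
  4. Aa → Pp ← Dd — Pp:collider[open] ⇒ active
Because an active path exists, Aa and Dd are not d-separated.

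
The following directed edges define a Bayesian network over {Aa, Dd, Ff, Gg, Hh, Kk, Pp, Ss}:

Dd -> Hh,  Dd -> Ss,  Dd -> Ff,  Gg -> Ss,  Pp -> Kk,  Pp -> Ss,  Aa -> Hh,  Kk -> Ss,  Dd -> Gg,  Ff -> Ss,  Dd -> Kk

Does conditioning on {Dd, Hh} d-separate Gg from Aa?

Enumerating the 5 paths from Gg to Aa and testing each for blocking by {Dd, Hh}:
Path 1: Gg ← Dd → Hh ← Aa
  Dd is a fork here and Dd is conditioned on, so the path is blocked at Dd.
Path 2: Gg → Ss ← Dd → Hh ← Aa
  Ss is a collider here and neither Ss nor any of its descendants is conditioned on, so the collider stays closed — the path is blocked at Ss.
Path 3: Gg → Ss ← Pp → Kk ← Dd → Hh ← Aa
  Ss is a collider here and neither Ss nor any of its descendants is conditioned on, so the collider stays closed — the path is blocked at Ss.
Path 4: Gg → Ss ← Kk ← Dd → Hh ← Aa
  Ss is a collider here and neither Ss nor any of its descendants is conditioned on, so the collider stays closed — the path is blocked at Ss.
Path 5: Gg → Ss ← Ff ← Dd → Hh ← Aa
  Ss is a collider here and neither Ss nor any of its descendants is conditioned on, so the collider stays closed — the path is blocked at Ss.
Every path is blocked, so Gg and Aa are d-separated given {Dd, Hh}.

Yes — Gg and Aa are d-separated given {Dd, Hh}.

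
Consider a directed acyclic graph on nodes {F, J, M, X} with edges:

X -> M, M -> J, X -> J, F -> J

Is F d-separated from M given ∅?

Yes

We examine all 2 paths between F and M:
Path 1: F → J ← X → M
  J is a collider here and neither J nor any of its descendants is conditioned on, so the collider stays closed — the path is blocked at J.
Path 2: F → J ← M
  J is a collider here and neither J nor any of its descendants is conditioned on, so the collider stays closed — the path is blocked at J.
All paths are blocked; F ⊥ M | ∅ holds.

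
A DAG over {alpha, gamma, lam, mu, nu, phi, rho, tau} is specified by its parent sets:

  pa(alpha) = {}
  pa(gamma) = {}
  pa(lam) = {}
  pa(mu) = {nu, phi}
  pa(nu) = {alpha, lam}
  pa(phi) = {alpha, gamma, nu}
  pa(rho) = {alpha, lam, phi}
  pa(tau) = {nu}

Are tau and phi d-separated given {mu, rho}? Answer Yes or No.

No

There are 6 undirected paths between tau and phi; checking each against the conditioning set {mu, rho}:
  1. tau ← nu ← alpha → phi — nu:chain[open]; alpha:fork[open] ⇒ active
  2. tau ← nu ← alpha → rho ← phi — nu:chain[open]; alpha:fork[open]; rho:collider[open] ⇒ active
  3. tau ← nu ← lam → rho ← alpha → phi — nu:chain[open]; lam:fork[open]; rho:collider[open]; alpha:fork[open] ⇒ active
  4. tau ← nu ← lam → rho ← phi — nu:chain[open]; lam:fork[open]; rho:collider[open] ⇒ active
  5. tau ← nu → phi — nu:fork[open] ⇒ active
  6. tau ← nu → mu ← phi — nu:fork[open]; mu:collider[open] ⇒ active
At least one path is unblocked, so d-separation fails.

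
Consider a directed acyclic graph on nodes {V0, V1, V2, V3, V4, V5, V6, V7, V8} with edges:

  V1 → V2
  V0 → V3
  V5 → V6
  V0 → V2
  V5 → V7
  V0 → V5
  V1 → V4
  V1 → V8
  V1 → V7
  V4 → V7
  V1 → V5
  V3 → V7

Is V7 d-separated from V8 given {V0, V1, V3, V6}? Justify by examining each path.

There are 6 undirected paths between V7 and V8; checking each against the conditioning set {V0, V1, V3, V6}:
Path 1: V7 ← V5 ← V1 → V8
  V1 is a fork here and V1 is conditioned on, so the path is blocked at V1.
Path 2: V7 ← V5 ← V0 → V2 ← V1 → V8
  V0 is a fork here and V0 is conditioned on, so the path is blocked at V0.
Path 3: V7 ← V1 → V8
  V1 is a fork here and V1 is conditioned on, so the path is blocked at V1.
Path 4: V7 ← V4 ← V1 → V8
  V1 is a fork here and V1 is conditioned on, so the path is blocked at V1.
Path 5: V7 ← V3 ← V0 → V5 ← V1 → V8
  V3 is a chain here and V3 is conditioned on, so the path is blocked at V3.
Path 6: V7 ← V3 ← V0 → V2 ← V1 → V8
  V3 is a chain here and V3 is conditioned on, so the path is blocked at V3.
Since every path is blocked, d-separation holds.

Yes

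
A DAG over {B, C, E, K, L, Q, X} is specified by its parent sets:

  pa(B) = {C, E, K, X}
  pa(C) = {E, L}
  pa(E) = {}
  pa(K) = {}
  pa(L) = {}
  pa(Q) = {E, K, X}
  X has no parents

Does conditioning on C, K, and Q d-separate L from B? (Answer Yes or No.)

No

Enumerating the 4 paths from L to B and testing each for blocking by {C, K, Q}:
Path 1: L → C → B
  C is a chain here and C is conditioned on, so the path is blocked at C.
Path 2: L → C ← E → B
  C is a collider and C is conditioned on, which opens it; E is a fork and E is not conditioned on — no node blocks this path, so it is active.
Path 3: L → C ← E → Q ← X → B
  C is a collider and C is conditioned on, which opens it; E is a fork and E is not conditioned on; Q is a collider and Q is conditioned on, which opens it; X is a fork and X is not conditioned on — no node blocks this path, so it is active.
Path 4: L → C ← E → Q ← K → B
  K is a fork here and K is conditioned on, so the path is blocked at K.
Because an active path exists, L and B are not d-separated.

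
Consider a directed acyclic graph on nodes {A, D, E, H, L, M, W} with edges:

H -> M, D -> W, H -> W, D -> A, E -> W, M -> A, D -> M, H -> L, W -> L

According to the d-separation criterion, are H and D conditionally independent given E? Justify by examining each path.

Yes

There are 4 undirected paths between H and D; checking each against the conditioning set {E}:
Path 1: H → L ← W ← D
  L is a collider here and neither L nor any of its descendants is conditioned on, so the collider stays closed — the path is blocked at L.
Path 2: H → W ← D
  W is a collider here and neither W nor any of its descendants is conditioned on, so the collider stays closed — the path is blocked at W.
Path 3: H → M → A ← D
  A is a collider here and neither A nor any of its descendants is conditioned on, so the collider stays closed — the path is blocked at A.
Path 4: H → M ← D
  M is a collider here and neither M nor any of its descendants is conditioned on, so the collider stays closed — the path is blocked at M.
Every path is blocked, so H and D are d-separated given {E}.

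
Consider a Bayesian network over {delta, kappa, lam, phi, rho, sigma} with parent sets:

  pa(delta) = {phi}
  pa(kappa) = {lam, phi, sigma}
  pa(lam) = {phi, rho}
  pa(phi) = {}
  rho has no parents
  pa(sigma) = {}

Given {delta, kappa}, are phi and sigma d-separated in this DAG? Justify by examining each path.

We examine all 2 paths between phi and sigma:
  1. phi → kappa ← sigma — kappa:collider[open] ⇒ active
  2. phi → lam → kappa ← sigma — lam:chain[open]; kappa:collider[open] ⇒ active
Since the path phi → kappa ← sigma is active, phi and sigma are not d-separated given {delta, kappa}.

No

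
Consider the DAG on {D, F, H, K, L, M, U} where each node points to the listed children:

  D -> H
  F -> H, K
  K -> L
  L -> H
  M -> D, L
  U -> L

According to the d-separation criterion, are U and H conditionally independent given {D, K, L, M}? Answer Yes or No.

Yes — U and H are d-separated given {D, K, L, M}.

We examine all 3 paths between U and H:
Path 1: U → L ← M → D → H
  M is a fork here and M is conditioned on, so the path is blocked at M.
Path 2: U → L ← K ← F → H
  K is a chain here and K is conditioned on, so the path is blocked at K.
Path 3: U → L → H
  L is a chain here and L is conditioned on, so the path is blocked at L.
Every path is blocked, so U and H are d-separated given {D, K, L, M}.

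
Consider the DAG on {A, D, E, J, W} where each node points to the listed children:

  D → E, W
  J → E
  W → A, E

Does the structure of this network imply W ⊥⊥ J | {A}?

2 paths connect W and J; each must be blocked for d-separation to hold:
Path 1: W ← D → E ← J
  E is a collider here and neither E nor any of its descendants is conditioned on, so the collider stays closed — the path is blocked at E.
Path 2: W → E ← J
  E is a collider here and neither E nor any of its descendants is conditioned on, so the collider stays closed — the path is blocked at E.
Every path is blocked, so W and J are d-separated given {A}.

Yes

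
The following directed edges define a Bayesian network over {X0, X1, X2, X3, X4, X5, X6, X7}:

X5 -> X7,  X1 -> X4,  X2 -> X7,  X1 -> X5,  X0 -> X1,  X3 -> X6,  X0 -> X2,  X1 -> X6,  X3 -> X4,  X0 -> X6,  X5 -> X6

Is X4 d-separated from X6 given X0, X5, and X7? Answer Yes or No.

6 paths connect X4 and X6; each must be blocked for d-separation to hold:
  1. X4 ← X3 → X6 — X3:fork[open] ⇒ active
  2. X4 ← X1 → X6 — X1:fork[open] ⇒ active
  3. X4 ← X1 ← X0 → X6 — X1:chain[open]; X0:fork[blocks] ⇒ blocked
  4. X4 ← X1 ← X0 → X2 → X7 ← X5 → X6 — X1:chain[open]; X0:fork[blocks]; X2:chain[open]; X7:collider[open]; X5:fork[blocks] ⇒ blocked
  5. X4 ← X1 → X5 → X6 — X1:fork[open]; X5:chain[blocks] ⇒ blocked
  6. X4 ← X1 → X5 → X7 ← X2 ← X0 → X6 — X1:fork[open]; X5:chain[blocks]; X7:collider[open]; X2:chain[open]; X0:fork[blocks] ⇒ blocked
Since the path X4 ← X3 → X6 is active, X4 and X6 are not d-separated given {X0, X5, X7}.

No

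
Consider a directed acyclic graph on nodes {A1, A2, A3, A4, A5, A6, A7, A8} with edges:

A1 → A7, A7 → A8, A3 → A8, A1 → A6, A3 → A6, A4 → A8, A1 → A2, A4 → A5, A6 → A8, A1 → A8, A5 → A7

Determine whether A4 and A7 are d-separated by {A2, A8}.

We examine all 5 paths between A4 and A7:
Path 1: A4 → A5 → A7
  A5 is a chain and A5 is not conditioned on — no node blocks this path, so it is active.
Path 2: A4 → A8 ← A6 ← A1 → A7
  A8 is a collider and A8 is conditioned on, which opens it; A6 is a chain and A6 is not conditioned on; A1 is a fork and A1 is not conditioned on — no node blocks this path, so it is active.
Path 3: A4 → A8 ← A1 → A7
  A8 is a collider and A8 is conditioned on, which opens it; A1 is a fork and A1 is not conditioned on — no node blocks this path, so it is active.
Path 4: A4 → A8 ← A7
  A8 is a collider and A8 is conditioned on, which opens it — no node blocks this path, so it is active.
Path 5: A4 → A8 ← A3 → A6 ← A1 → A7
  A8 is a collider and A8 is conditioned on, which opens it; A3 is a fork and A3 is not conditioned on; A6 is a collider and its descendant A8 is conditioned on, which opens it; A1 is a fork and A1 is not conditioned on — no node blocks this path, so it is active.
Because an active path exists, A4 and A7 are not d-separated.

No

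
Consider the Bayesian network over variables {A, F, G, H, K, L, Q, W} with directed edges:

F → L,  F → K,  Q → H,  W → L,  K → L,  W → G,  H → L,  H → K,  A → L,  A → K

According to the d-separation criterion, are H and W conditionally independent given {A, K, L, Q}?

4 paths connect H and W; each must be blocked for d-separation to hold:
Path 1: H → L ← W
  L is a collider and L is conditioned on, which opens it — no node blocks this path, so it is active.
Path 2: H → K → L ← W
  K is a chain here and K is conditioned on, so the path is blocked at K.
Path 3: H → K ← A → L ← W
  A is a fork here and A is conditioned on, so the path is blocked at A.
Path 4: H → K ← F → L ← W
  K is a collider and K is conditioned on, which opens it; F is a fork and F is not conditioned on; L is a collider and L is conditioned on, which opens it — no node blocks this path, so it is active.
At least one path is unblocked, so d-separation fails.

No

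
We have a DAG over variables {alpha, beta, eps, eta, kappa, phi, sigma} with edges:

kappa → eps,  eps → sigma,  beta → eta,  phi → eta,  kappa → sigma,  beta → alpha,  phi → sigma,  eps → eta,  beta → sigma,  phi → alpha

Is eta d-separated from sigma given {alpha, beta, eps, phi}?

There are 6 undirected paths between eta and sigma; checking each against the conditioning set {alpha, beta, eps, phi}:
Path 1: eta ← phi → sigma
  phi is a fork here and phi is conditioned on, so the path is blocked at phi.
Path 2: eta ← phi → alpha ← beta → sigma
  phi is a fork here and phi is conditioned on, so the path is blocked at phi.
Path 3: eta ← beta → sigma
  beta is a fork here and beta is conditioned on, so the path is blocked at beta.
Path 4: eta ← beta → alpha ← phi → sigma
  beta is a fork here and beta is conditioned on, so the path is blocked at beta.
Path 5: eta ← eps → sigma
  eps is a fork here and eps is conditioned on, so the path is blocked at eps.
Path 6: eta ← eps ← kappa → sigma
  eps is a chain here and eps is conditioned on, so the path is blocked at eps.
All paths are blocked; eta ⊥ sigma | {alpha, beta, eps, phi} holds.

Yes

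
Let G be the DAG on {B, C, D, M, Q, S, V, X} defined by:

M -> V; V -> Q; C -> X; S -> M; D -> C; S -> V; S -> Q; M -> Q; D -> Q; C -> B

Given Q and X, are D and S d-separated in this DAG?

There are 5 undirected paths between D and S; checking each against the conditioning set {Q, X}:
Path 1: D → Q ← V ← S
  Q is a collider and Q is conditioned on, which opens it; V is a chain and V is not conditioned on — no node blocks this path, so it is active.
Path 2: D → Q ← V ← M ← S
  Q is a collider and Q is conditioned on, which opens it; V is a chain and V is not conditioned on; M is a chain and M is not conditioned on — no node blocks this path, so it is active.
Path 3: D → Q ← S
  Q is a collider and Q is conditioned on, which opens it — no node blocks this path, so it is active.
Path 4: D → Q ← M → V ← S
  Q is a collider and Q is conditioned on, which opens it; M is a fork and M is not conditioned on; V is a collider and its descendant Q is conditioned on, which opens it — no node blocks this path, so it is active.
Path 5: D → Q ← M ← S
  Q is a collider and Q is conditioned on, which opens it; M is a chain and M is not conditioned on — no node blocks this path, so it is active.
Because an active path exists, D and S are not d-separated.

No — D and S are not d-separated given {Q, X}.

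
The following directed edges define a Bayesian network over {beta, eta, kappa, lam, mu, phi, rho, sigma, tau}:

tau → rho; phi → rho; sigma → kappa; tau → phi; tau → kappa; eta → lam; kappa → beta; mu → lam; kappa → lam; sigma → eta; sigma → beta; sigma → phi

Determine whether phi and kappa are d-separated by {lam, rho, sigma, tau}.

Yes

There are 5 undirected paths between phi and kappa; checking each against the conditioning set {lam, rho, sigma, tau}:
  1. phi ← sigma → kappa — sigma:fork[blocks] ⇒ blocked
  2. phi ← sigma → beta ← kappa — sigma:fork[blocks]; beta:collider[blocks] ⇒ blocked
  3. phi ← sigma → eta → lam ← kappa — sigma:fork[blocks]; eta:chain[open]; lam:collider[open] ⇒ blocked
  4. phi → rho ← tau → kappa — rho:collider[open]; tau:fork[blocks] ⇒ blocked
  5. phi ← tau → kappa — tau:fork[blocks] ⇒ blocked
Every path is blocked, so phi and kappa are d-separated given {lam, rho, sigma, tau}.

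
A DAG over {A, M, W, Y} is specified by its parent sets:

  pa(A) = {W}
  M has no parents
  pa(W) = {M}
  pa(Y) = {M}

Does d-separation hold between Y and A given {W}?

Yes

There is one path between Y and A:
Path 1: Y ← M → W → A
  W is a chain here and W is conditioned on, so the path is blocked at W.
All paths are blocked; Y ⊥ A | {W} holds.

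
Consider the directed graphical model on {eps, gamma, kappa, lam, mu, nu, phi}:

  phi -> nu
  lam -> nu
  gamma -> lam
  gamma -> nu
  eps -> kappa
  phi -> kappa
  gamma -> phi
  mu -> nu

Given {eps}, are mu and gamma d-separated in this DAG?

Yes

We examine all 3 paths between mu and gamma:
Path 1: mu → nu ← gamma
  nu is a collider here and neither nu nor any of its descendants is conditioned on, so the collider stays closed — the path is blocked at nu.
Path 2: mu → nu ← lam ← gamma
  nu is a collider here and neither nu nor any of its descendants is conditioned on, so the collider stays closed — the path is blocked at nu.
Path 3: mu → nu ← phi ← gamma
  nu is a collider here and neither nu nor any of its descendants is conditioned on, so the collider stays closed — the path is blocked at nu.
Since every path is blocked, d-separation holds.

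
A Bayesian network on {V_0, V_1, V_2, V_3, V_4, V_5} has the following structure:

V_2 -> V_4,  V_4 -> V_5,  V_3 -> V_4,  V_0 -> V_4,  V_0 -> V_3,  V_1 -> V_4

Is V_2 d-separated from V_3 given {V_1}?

Yes — V_2 and V_3 are d-separated given {V_1}.

Enumerating the 2 paths from V_2 to V_3 and testing each for blocking by {V_1}:
Path 1: V_2 → V_4 ← V_3
  V_4 is a collider here and neither V_4 nor any of its descendants is conditioned on, so the collider stays closed — the path is blocked at V_4.
Path 2: V_2 → V_4 ← V_0 → V_3
  V_4 is a collider here and neither V_4 nor any of its descendants is conditioned on, so the collider stays closed — the path is blocked at V_4.
All paths are blocked; V_2 ⊥ V_3 | {V_1} holds.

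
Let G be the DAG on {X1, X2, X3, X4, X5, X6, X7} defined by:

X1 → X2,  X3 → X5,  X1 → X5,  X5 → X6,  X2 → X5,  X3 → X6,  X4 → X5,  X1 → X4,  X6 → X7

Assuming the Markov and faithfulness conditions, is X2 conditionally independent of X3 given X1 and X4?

Yes

Enumerating the 6 paths from X2 to X3 and testing each for blocking by {X1, X4}:
Path 1: X2 ← X1 → X5 ← X3
  X1 is a fork here and X1 is conditioned on, so the path is blocked at X1.
Path 2: X2 ← X1 → X5 → X6 ← X3
  X1 is a fork here and X1 is conditioned on, so the path is blocked at X1.
Path 3: X2 ← X1 → X4 → X5 ← X3
  X1 is a fork here and X1 is conditioned on, so the path is blocked at X1.
Path 4: X2 ← X1 → X4 → X5 → X6 ← X3
  X1 is a fork here and X1 is conditioned on, so the path is blocked at X1.
Path 5: X2 → X5 ← X3
  X5 is a collider here and neither X5 nor any of its descendants is conditioned on, so the collider stays closed — the path is blocked at X5.
Path 6: X2 → X5 → X6 ← X3
  X6 is a collider here and neither X6 nor any of its descendants is conditioned on, so the collider stays closed — the path is blocked at X6.
Every path is blocked, so X2 and X3 are d-separated given {X1, X4}.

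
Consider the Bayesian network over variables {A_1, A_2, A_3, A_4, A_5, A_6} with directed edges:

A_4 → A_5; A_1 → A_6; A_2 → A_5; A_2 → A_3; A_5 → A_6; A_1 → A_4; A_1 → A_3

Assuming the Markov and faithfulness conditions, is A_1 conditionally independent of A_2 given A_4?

Yes

Enumerating the 3 paths from A_1 to A_2 and testing each for blocking by {A_4}:
Path 1: A_1 → A_3 ← A_2
  A_3 is a collider here and neither A_3 nor any of its descendants is conditioned on, so the collider stays closed — the path is blocked at A_3.
Path 2: A_1 → A_6 ← A_5 ← A_2
  A_6 is a collider here and neither A_6 nor any of its descendants is conditioned on, so the collider stays closed — the path is blocked at A_6.
Path 3: A_1 → A_4 → A_5 ← A_2
  A_4 is a chain here and A_4 is conditioned on, so the path is blocked at A_4.
Every path is blocked, so A_1 and A_2 are d-separated given {A_4}.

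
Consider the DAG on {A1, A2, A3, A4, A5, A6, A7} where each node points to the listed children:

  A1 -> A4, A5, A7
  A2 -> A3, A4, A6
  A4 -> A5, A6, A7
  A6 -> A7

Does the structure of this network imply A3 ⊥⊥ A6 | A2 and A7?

We examine all 5 paths between A3 and A6:
  1. A3 ← A2 → A4 ← A1 → A7 ← A6 — A2:fork[blocks]; A4:collider[open]; A1:fork[open]; A7:collider[open] ⇒ blocked
  2. A3 ← A2 → A4 → A6 — A2:fork[blocks]; A4:chain[open] ⇒ blocked
  3. A3 ← A2 → A4 → A7 ← A6 — A2:fork[blocks]; A4:chain[open]; A7:collider[open] ⇒ blocked
  4. A3 ← A2 → A4 → A5 ← A1 → A7 ← A6 — A2:fork[blocks]; A4:chain[open]; A5:collider[blocks]; A1:fork[open]; A7:collider[open] ⇒ blocked
  5. A3 ← A2 → A6 — A2:fork[blocks] ⇒ blocked
Every path is blocked, so A3 and A6 are d-separated given {A2, A7}.

Yes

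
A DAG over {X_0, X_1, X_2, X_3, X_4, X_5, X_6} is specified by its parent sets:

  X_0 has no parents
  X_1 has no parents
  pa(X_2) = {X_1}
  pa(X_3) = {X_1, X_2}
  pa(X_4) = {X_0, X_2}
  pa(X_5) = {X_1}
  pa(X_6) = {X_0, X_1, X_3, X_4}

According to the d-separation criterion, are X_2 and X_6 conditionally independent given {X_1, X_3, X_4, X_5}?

No

We examine all 6 paths between X_2 and X_6:
Path 1: X_2 ← X_1 → X_6
  X_1 is a fork here and X_1 is conditioned on, so the path is blocked at X_1.
Path 2: X_2 ← X_1 → X_3 → X_6
  X_1 is a fork here and X_1 is conditioned on, so the path is blocked at X_1.
Path 3: X_2 → X_4 → X_6
  X_4 is a chain here and X_4 is conditioned on, so the path is blocked at X_4.
Path 4: X_2 → X_4 ← X_0 → X_6
  X_4 is a collider and X_4 is conditioned on, which opens it; X_0 is a fork and X_0 is not conditioned on — no node blocks this path, so it is active.
Path 5: X_2 → X_3 ← X_1 → X_6
  X_1 is a fork here and X_1 is conditioned on, so the path is blocked at X_1.
Path 6: X_2 → X_3 → X_6
  X_3 is a chain here and X_3 is conditioned on, so the path is blocked at X_3.
Since the path X_2 → X_4 ← X_0 → X_6 is active, X_2 and X_6 are not d-separated given {X_1, X_3, X_4, X_5}.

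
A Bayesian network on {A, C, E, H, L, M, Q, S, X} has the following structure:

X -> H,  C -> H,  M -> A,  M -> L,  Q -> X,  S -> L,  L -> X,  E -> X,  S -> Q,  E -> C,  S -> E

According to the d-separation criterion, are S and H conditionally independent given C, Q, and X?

There are 6 undirected paths between S and H; checking each against the conditioning set {C, Q, X}:
  1. S → E → X → H — E:chain[open]; X:chain[blocks] ⇒ blocked
  2. S → E → C → H — E:chain[open]; C:chain[blocks] ⇒ blocked
  3. S → L → X ← E → C → H — L:chain[open]; X:collider[open]; E:fork[open]; C:chain[blocks] ⇒ blocked
  4. S → L → X → H — L:chain[open]; X:chain[blocks] ⇒ blocked
  5. S → Q → X ← E → C → H — Q:chain[blocks]; X:collider[open]; E:fork[open]; C:chain[blocks] ⇒ blocked
  6. S → Q → X → H — Q:chain[blocks]; X:chain[blocks] ⇒ blocked
Since every path is blocked, d-separation holds.

Yes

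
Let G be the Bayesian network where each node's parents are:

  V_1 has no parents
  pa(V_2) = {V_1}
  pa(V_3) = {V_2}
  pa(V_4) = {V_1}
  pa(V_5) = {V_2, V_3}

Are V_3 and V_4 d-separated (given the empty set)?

There are 2 undirected paths between V_3 and V_4; checking each against the conditioning set ∅:
Path 1: V_3 → V_5 ← V_2 ← V_1 → V_4
  V_5 is a collider here and neither V_5 nor any of its descendants is conditioned on, so the collider stays closed — the path is blocked at V_5.
Path 2: V_3 ← V_2 ← V_1 → V_4
  V_2 is a chain and V_2 is not conditioned on; V_1 is a fork and V_1 is not conditioned on — no node blocks this path, so it is active.
Because an active path exists, V_3 and V_4 are not d-separated.

No — V_3 and V_4 are not d-separated given ∅.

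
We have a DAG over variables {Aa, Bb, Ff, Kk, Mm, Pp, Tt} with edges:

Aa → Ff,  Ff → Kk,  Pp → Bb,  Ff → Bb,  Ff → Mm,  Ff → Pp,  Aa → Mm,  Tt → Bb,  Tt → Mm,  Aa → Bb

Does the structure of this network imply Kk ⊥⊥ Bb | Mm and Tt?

6 paths connect Kk and Bb; each must be blocked for d-separation to hold:
Path 1: Kk ← Ff ← Aa → Bb
  Ff is a chain and Ff is not conditioned on; Aa is a fork and Aa is not conditioned on — no node blocks this path, so it is active.
Path 2: Kk ← Ff ← Aa → Mm ← Tt → Bb
  Tt is a fork here and Tt is conditioned on, so the path is blocked at Tt.
Path 3: Kk ← Ff → Pp → Bb
  Ff is a fork and Ff is not conditioned on; Pp is a chain and Pp is not conditioned on — no node blocks this path, so it is active.
Path 4: Kk ← Ff → Bb
  Ff is a fork and Ff is not conditioned on — no node blocks this path, so it is active.
Path 5: Kk ← Ff → Mm ← Tt → Bb
  Tt is a fork here and Tt is conditioned on, so the path is blocked at Tt.
Path 6: Kk ← Ff → Mm ← Aa → Bb
  Ff is a fork and Ff is not conditioned on; Mm is a collider and Mm is conditioned on, which opens it; Aa is a fork and Aa is not conditioned on — no node blocks this path, so it is active.
Because an active path exists, Kk and Bb are not d-separated.

No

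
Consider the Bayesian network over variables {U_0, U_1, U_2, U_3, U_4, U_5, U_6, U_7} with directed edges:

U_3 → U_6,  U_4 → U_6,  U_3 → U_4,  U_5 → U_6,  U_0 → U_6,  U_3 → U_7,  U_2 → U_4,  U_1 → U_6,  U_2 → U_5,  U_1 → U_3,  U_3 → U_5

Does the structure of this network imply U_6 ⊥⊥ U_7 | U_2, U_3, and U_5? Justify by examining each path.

We examine all 6 paths between U_6 and U_7:
Path 1: U_6 ← U_4 ← U_2 → U_5 ← U_3 → U_7
  U_2 is a fork here and U_2 is conditioned on, so the path is blocked at U_2.
Path 2: U_6 ← U_4 ← U_3 → U_7
  U_3 is a fork here and U_3 is conditioned on, so the path is blocked at U_3.
Path 3: U_6 ← U_1 → U_3 → U_7
  U_3 is a chain here and U_3 is conditioned on, so the path is blocked at U_3.
Path 4: U_6 ← U_3 → U_7
  U_3 is a fork here and U_3 is conditioned on, so the path is blocked at U_3.
Path 5: U_6 ← U_5 ← U_2 → U_4 ← U_3 → U_7
  U_5 is a chain here and U_5 is conditioned on, so the path is blocked at U_5.
Path 6: U_6 ← U_5 ← U_3 → U_7
  U_5 is a chain here and U_5 is conditioned on, so the path is blocked at U_5.
Every path is blocked, so U_6 and U_7 are d-separated given {U_2, U_3, U_5}.

Yes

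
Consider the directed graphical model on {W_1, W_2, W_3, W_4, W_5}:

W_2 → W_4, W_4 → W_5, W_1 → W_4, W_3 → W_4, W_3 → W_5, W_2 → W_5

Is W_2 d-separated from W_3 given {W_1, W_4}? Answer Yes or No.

We examine all 4 paths between W_2 and W_3:
Path 1: W_2 → W_5 ← W_4 ← W_3
  W_5 is a collider here and neither W_5 nor any of its descendants is conditioned on, so the collider stays closed — the path is blocked at W_5.
Path 2: W_2 → W_5 ← W_3
  W_5 is a collider here and neither W_5 nor any of its descendants is conditioned on, so the collider stays closed — the path is blocked at W_5.
Path 3: W_2 → W_4 → W_5 ← W_3
  W_4 is a chain here and W_4 is conditioned on, so the path is blocked at W_4.
Path 4: W_2 → W_4 ← W_3
  W_4 is a collider and W_4 is conditioned on, which opens it — no node blocks this path, so it is active.
Because an active path exists, W_2 and W_3 are not d-separated.

No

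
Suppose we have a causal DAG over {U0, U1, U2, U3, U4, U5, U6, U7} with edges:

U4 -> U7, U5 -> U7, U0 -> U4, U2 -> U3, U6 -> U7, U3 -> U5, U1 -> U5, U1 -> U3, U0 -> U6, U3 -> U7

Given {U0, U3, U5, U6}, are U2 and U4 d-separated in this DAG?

6 paths connect U2 and U4; each must be blocked for d-separation to hold:
  1. U2 → U3 → U7 ← U4 — U3:chain[blocks]; U7:collider[blocks] ⇒ blocked
  2. U2 → U3 → U7 ← U6 ← U0 → U4 — U3:chain[blocks]; U7:collider[blocks]; U6:chain[blocks]; U0:fork[blocks] ⇒ blocked
  3. U2 → U3 ← U1 → U5 → U7 ← U4 — U3:collider[open]; U1:fork[open]; U5:chain[blocks]; U7:collider[blocks] ⇒ blocked
  4. U2 → U3 ← U1 → U5 → U7 ← U6 ← U0 → U4 — U3:collider[open]; U1:fork[open]; U5:chain[blocks]; U7:collider[blocks]; U6:chain[blocks]; U0:fork[blocks] ⇒ blocked
  5. U2 → U3 → U5 → U7 ← U4 — U3:chain[blocks]; U5:chain[blocks]; U7:collider[blocks] ⇒ blocked
  6. U2 → U3 → U5 → U7 ← U6 ← U0 → U4 — U3:chain[blocks]; U5:chain[blocks]; U7:collider[blocks]; U6:chain[blocks]; U0:fork[blocks] ⇒ blocked
All paths are blocked; U2 ⊥ U4 | {U0, U3, U5, U6} holds.

Yes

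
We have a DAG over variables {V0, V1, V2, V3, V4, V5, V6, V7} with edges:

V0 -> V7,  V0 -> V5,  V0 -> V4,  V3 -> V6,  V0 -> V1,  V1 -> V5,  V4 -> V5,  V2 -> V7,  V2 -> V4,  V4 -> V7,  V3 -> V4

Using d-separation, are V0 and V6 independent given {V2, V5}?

No

Enumerating the 5 paths from V0 to V6 and testing each for blocking by {V2, V5}:
Path 1: V0 → V4 ← V3 → V6
  V4 is a collider and its descendant V5 is conditioned on, which opens it; V3 is a fork and V3 is not conditioned on — no node blocks this path, so it is active.
Path 2: V0 → V1 → V5 ← V4 ← V3 → V6
  V1 is a chain and V1 is not conditioned on; V5 is a collider and V5 is conditioned on, which opens it; V4 is a chain and V4 is not conditioned on; V3 is a fork and V3 is not conditioned on — no node blocks this path, so it is active.
Path 3: V0 → V7 ← V2 → V4 ← V3 → V6
  V7 is a collider here and neither V7 nor any of its descendants is conditioned on, so the collider stays closed — the path is blocked at V7.
Path 4: V0 → V7 ← V4 ← V3 → V6
  V7 is a collider here and neither V7 nor any of its descendants is conditioned on, so the collider stays closed — the path is blocked at V7.
Path 5: V0 → V5 ← V4 ← V3 → V6
  V5 is a collider and V5 is conditioned on, which opens it; V4 is a chain and V4 is not conditioned on; V3 is a fork and V3 is not conditioned on — no node blocks this path, so it is active.
Since the path V0 → V4 ← V3 → V6 is active, V0 and V6 are not d-separated given {V2, V5}.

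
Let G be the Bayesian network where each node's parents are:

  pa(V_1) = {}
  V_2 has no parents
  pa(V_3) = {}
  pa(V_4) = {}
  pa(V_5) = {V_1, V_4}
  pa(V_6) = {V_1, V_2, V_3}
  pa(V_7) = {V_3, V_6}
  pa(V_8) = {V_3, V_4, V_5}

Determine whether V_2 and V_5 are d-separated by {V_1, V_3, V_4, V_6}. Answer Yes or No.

There are 5 undirected paths between V_2 and V_5; checking each against the conditioning set {V_1, V_3, V_4, V_6}:
  1. V_2 → V_6 ← V_1 → V_5 — V_6:collider[open]; V_1:fork[blocks] ⇒ blocked
  2. V_2 → V_6 → V_7 ← V_3 → V_8 ← V_4 → V_5 — V_6:chain[blocks]; V_7:collider[blocks]; V_3:fork[blocks]; V_8:collider[blocks]; V_4:fork[blocks] ⇒ blocked
  3. V_2 → V_6 → V_7 ← V_3 → V_8 ← V_5 — V_6:chain[blocks]; V_7:collider[blocks]; V_3:fork[blocks]; V_8:collider[blocks] ⇒ blocked
  4. V_2 → V_6 ← V_3 → V_8 ← V_4 → V_5 — V_6:collider[open]; V_3:fork[blocks]; V_8:collider[blocks]; V_4:fork[blocks] ⇒ blocked
  5. V_2 → V_6 ← V_3 → V_8 ← V_5 — V_6:collider[open]; V_3:fork[blocks]; V_8:collider[blocks] ⇒ blocked
All paths are blocked; V_2 ⊥ V_5 | {V_1, V_3, V_4, V_6} holds.

Yes — V_2 and V_5 are d-separated given {V_1, V_3, V_4, V_6}.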